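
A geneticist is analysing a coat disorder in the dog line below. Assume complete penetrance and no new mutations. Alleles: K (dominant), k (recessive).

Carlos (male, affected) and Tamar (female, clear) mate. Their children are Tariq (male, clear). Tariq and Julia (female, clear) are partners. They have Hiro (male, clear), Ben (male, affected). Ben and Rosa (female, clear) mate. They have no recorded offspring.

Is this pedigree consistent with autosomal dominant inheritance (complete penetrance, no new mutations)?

Under autosomal dominant, Ben (affected, male) cannot arise from Tariq (clear) × Julia (clear).

No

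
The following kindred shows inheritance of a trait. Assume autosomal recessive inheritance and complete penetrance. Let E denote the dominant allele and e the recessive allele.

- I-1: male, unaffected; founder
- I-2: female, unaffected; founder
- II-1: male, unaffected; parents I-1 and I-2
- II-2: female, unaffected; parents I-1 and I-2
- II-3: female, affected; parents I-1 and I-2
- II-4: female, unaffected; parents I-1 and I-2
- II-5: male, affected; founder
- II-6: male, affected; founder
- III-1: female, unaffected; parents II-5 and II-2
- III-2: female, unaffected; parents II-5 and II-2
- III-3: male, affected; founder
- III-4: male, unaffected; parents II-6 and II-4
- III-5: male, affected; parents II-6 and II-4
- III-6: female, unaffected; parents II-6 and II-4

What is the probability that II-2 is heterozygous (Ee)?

I-1 is unaffected so carries E and passed e to II-3 (ee), so I-1 is Ee.
I-2 is unaffected so carries E and passed e to II-3 (ee), so I-2 is Ee.
Their cross gives offspring ratios 1/4 EE : 1/2 Ee : 1/4 ee. Conditioning on II-2 being unaffected, P(Ee) = 1/2 / 3/4 = 2/3 before taking II-2's own offspring into account.
II-5 is affected, so II-5 is ee.
Now use II-2's offspring. Probability of each recorded status — unaffected daughter III-1: 1/2 if II-2 is Ee, 1 if EE; unaffected daughter III-2: 1/2 if II-2 is Ee, 1 if EE.
Bayes: P(Ee) = 2/3·1/4 / (2/3·1/4 + 1/3·1) = 1/3.

1/3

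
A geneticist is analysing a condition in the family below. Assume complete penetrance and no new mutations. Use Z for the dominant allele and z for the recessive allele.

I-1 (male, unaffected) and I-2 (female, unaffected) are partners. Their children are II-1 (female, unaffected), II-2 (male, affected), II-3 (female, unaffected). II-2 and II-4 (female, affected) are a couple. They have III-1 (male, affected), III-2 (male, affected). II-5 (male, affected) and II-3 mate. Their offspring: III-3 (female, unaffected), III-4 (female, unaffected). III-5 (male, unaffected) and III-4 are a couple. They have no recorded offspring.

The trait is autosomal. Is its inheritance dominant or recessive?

I-1 and I-2 are both unaffected yet have an affected child II-2. Under dominance, an affected child requires at least one affected parent, so the trait cannot be dominant.

recessive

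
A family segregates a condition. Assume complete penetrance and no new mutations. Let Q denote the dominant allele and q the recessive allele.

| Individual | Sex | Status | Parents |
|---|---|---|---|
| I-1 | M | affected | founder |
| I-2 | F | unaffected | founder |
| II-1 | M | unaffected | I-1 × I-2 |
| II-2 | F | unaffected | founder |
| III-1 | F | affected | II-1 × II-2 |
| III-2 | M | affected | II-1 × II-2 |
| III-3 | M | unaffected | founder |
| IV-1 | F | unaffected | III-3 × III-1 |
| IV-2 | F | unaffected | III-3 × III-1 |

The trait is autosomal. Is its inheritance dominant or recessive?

II-1 and II-2 are both unaffected yet have an affected child III-1. Under dominance, an affected child requires at least one affected parent, so the trait cannot be dominant.

recessive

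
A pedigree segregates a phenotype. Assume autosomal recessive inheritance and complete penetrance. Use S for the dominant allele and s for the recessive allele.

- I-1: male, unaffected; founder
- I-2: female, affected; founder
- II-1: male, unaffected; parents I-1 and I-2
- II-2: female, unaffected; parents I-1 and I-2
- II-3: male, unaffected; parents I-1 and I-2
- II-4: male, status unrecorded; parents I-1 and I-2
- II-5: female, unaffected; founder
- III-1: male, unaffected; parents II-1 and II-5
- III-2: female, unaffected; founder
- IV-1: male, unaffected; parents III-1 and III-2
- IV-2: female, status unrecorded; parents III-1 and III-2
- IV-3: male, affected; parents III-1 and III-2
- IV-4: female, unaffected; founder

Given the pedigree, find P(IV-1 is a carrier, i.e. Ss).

2/3

III-1 is unaffected so carries S and passed s to IV-3 (ss), so III-1 is Ss.
III-2 is unaffected so carries S and passed s to IV-3 (ss), so III-2 is Ss.
Their cross gives offspring ratios 1/4 SS : 1/2 Ss : 1/4 ss. Conditioning on IV-1 being unaffected, P(Ss) = 1/2 / 3/4 = 2/3.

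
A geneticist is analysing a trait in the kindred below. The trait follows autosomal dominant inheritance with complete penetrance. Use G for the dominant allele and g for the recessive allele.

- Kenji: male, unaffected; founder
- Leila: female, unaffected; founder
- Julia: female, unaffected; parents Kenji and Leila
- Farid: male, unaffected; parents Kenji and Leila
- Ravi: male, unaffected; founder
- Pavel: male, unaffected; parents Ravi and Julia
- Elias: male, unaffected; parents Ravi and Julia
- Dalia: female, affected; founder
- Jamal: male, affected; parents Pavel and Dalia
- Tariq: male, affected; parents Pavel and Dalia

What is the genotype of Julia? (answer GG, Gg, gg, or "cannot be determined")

gg

Julia is unaffected, so Julia is gg.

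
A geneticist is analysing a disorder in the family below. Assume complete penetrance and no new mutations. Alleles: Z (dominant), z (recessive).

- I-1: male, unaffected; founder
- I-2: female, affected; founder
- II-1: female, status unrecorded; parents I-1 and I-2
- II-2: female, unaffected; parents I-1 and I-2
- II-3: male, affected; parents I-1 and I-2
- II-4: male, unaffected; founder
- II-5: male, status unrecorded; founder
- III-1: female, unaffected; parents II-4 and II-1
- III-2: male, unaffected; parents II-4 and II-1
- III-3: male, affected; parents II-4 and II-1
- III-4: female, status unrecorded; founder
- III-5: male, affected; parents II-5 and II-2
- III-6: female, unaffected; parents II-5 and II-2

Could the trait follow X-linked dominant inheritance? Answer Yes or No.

Under X-linked dominant, III-5 (affected, male) cannot arise from II-5 (unrecorded) × II-2 (unaffected).

No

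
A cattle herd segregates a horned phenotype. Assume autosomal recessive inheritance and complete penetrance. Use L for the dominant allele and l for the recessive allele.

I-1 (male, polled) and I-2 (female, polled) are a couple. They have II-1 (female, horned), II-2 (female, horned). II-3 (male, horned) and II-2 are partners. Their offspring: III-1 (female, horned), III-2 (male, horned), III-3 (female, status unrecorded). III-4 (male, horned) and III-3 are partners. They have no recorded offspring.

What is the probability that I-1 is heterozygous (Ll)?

1

I-1 is polled so carries L and passed l to II-1 (ll), so I-1 is Ll, giving P(Ll) = 1.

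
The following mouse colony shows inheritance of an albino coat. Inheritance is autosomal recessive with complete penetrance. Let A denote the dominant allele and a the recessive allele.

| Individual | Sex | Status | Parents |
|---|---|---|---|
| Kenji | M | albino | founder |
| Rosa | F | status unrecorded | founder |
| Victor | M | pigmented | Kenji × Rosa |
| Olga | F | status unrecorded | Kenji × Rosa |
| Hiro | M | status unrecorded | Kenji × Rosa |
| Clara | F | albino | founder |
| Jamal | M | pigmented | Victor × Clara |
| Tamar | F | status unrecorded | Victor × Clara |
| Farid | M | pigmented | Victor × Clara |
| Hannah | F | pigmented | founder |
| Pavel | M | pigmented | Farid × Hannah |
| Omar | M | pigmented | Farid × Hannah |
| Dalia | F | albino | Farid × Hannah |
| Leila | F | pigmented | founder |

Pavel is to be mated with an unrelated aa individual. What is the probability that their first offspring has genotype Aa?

Farid is pigmented so carries A and received a from Clara (aa), so Farid is Aa.
Hannah is pigmented so carries A and passed a to Dalia (aa), so Hannah is Aa.
Pavel is a pigmented offspring of Farid (Aa) × Hannah (Aa), whose cross gives 1/4 AA : 1/2 Aa : 1/4 aa; conditioning on being pigmented, Pavel is AA with probability 1/3, Aa with probability 2/3.
Summing over parental genotype combinations, P(offspring has genotype Aa) = 1/3·1 + 2/3·1/2 = 2/3.

2/3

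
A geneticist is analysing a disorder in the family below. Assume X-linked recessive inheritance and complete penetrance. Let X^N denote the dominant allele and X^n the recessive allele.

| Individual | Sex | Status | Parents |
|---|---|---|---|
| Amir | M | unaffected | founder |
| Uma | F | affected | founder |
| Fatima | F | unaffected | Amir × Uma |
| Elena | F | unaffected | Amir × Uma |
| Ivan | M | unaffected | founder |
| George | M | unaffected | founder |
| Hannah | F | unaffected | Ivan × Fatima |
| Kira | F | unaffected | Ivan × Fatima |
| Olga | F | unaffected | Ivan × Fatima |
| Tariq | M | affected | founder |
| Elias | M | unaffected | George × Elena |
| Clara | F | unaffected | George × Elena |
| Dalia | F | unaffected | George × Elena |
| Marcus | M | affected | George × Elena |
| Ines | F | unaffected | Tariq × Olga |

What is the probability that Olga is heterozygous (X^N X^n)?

Ivan is unaffected, so Ivan is X^N Y.
Fatima is unaffected so carries N and received n from Uma (X^n X^n), so Fatima is X^N X^n.
Their cross gives offspring ratios 1/2 X^N X^N : 1/2 X^N X^n. Conditioning on Olga being unaffected, P(X^N X^n) = 1/2 / 1 = 1/2 before taking Olga's own offspring into account.
Tariq is affected, so Tariq is X^n Y.
Now use Olga's offspring. Probability of each recorded status — unaffected daughter Ines: 1/2 if Olga is X^N X^n, 1 if X^N X^N.
Bayes: P(X^N X^n) = 1/2·1/2 / (1/2·1/2 + 1/2·1) = 1/3.

1/3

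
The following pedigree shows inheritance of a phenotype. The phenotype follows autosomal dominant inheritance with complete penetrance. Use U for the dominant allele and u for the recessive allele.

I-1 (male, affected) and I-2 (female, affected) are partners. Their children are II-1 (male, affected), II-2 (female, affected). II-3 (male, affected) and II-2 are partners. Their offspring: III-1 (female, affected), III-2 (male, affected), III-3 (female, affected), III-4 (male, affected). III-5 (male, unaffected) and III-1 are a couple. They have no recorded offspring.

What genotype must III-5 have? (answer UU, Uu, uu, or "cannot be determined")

III-5 is unaffected, so III-5 is uu.

uu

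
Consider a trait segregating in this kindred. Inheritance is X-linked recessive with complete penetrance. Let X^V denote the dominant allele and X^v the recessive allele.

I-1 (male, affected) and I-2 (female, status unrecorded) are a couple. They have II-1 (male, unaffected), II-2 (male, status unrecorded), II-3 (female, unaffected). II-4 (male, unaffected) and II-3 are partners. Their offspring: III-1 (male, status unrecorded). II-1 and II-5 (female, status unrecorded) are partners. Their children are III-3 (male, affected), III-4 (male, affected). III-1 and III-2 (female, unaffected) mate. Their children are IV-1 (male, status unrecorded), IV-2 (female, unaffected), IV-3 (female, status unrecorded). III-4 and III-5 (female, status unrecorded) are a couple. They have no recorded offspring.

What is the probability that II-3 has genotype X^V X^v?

II-3 is unaffected so carries V and received v from I-1 (X^v Y), so II-3 is X^V X^v, giving P(X^V X^v) = 1.

1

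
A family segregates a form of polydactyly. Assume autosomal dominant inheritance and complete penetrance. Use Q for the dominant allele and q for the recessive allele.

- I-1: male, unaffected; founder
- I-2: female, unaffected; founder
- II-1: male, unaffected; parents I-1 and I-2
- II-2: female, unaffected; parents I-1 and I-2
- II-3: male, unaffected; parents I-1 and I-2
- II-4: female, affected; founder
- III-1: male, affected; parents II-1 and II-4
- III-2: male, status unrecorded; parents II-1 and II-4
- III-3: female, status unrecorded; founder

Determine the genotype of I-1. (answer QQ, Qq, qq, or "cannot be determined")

I-1 is unaffected, so I-1 is qq.

qq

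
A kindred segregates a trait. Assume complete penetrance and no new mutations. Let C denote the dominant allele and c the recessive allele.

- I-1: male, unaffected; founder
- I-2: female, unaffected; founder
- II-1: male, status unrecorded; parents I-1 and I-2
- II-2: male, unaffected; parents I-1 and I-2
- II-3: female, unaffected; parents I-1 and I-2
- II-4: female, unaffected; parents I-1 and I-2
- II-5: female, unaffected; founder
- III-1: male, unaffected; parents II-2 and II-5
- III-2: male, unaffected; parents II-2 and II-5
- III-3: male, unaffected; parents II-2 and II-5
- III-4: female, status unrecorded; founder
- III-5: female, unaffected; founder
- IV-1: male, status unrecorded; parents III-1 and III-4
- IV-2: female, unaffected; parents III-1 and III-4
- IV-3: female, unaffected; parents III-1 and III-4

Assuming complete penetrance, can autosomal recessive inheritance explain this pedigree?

A consistent assignment under autosomal recessive exists: I-1 CC, I-2 CC, II-1 CC, II-2 CC, II-3 CC, II-4 CC, II-5 CC, III-1 CC, III-2 CC, III-3 CC, III-4 CC, III-5 CC, IV-1 CC, IV-2 CC, IV-3 CC.
In this assignment every recorded phenotype matches its genotype and every non-founder's genotype is obtainable from its parents' genotypes, so the pedigree is consistent.

Yes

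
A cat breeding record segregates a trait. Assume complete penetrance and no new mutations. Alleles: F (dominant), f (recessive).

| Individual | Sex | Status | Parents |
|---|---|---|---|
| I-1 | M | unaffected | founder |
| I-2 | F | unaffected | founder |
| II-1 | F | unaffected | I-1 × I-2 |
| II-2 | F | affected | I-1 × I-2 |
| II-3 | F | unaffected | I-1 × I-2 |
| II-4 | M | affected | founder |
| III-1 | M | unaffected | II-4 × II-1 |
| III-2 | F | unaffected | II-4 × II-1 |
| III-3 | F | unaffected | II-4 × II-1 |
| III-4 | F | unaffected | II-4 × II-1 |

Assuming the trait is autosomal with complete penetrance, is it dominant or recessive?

I-1 and I-2 are both unaffected yet have an affected child II-2. Under dominance, an affected child requires at least one affected parent, so the trait cannot be dominant.

recessive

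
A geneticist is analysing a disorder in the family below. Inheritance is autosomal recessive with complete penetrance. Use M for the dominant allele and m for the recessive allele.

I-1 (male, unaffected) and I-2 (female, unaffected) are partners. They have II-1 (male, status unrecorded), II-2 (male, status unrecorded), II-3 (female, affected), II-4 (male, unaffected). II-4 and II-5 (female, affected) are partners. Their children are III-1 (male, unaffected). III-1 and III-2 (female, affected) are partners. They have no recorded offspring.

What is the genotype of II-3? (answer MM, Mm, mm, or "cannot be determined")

II-3 is affected, so II-3 is mm.

mm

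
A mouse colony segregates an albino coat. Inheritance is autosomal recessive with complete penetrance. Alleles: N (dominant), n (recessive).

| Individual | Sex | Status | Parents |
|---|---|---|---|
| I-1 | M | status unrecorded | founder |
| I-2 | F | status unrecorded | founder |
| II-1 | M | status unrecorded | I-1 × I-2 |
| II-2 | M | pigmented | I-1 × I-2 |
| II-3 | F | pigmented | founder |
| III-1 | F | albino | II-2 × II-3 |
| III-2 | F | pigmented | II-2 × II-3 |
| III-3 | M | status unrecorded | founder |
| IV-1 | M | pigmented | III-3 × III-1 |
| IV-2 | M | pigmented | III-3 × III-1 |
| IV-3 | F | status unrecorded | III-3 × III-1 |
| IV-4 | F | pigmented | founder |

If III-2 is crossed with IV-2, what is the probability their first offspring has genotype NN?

II-2 is pigmented so carries N and passed n to III-1 (nn), so II-2 is Nn.
II-3 is pigmented so carries N and passed n to III-1 (nn), so II-3 is Nn.
III-2 is a pigmented offspring of II-2 (Nn) × II-3 (Nn), whose cross gives 1/4 NN : 1/2 Nn : 1/4 nn; conditioning on being pigmented, III-2 is NN with probability 1/3, Nn with probability 2/3.
IV-2 is pigmented so carries N and received n from III-1 (nn), so IV-2 is Nn.
Summing over parental genotype combinations, P(offspring has genotype NN) = 1/3·1/2 + 2/3·1/4 = 1/3.

1/3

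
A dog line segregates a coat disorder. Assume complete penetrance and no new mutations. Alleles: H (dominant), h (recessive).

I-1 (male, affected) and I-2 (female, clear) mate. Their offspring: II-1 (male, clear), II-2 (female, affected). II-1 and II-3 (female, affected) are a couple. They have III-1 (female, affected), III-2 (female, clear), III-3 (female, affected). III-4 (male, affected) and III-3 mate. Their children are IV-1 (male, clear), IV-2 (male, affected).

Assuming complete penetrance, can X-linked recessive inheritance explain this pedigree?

No

Under X-linked recessive, III-1 (affected, female) cannot arise from II-1 (clear) × II-3 (affected).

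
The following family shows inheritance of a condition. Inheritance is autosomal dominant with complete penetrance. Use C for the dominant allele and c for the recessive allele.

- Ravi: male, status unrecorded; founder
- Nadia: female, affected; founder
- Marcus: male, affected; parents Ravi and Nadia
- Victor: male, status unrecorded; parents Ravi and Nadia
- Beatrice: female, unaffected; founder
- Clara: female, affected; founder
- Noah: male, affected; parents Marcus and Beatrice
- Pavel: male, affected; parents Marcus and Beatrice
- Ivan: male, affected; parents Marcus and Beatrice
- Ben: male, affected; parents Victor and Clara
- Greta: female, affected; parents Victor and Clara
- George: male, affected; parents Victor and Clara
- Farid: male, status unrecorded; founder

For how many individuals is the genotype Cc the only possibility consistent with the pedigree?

Obligate heterozygotes: Noah is affected so carries C and received c from Beatrice (cc), so Noah is Cc; Pavel is affected so carries C and received c from Beatrice (cc), so Pavel is Cc; Ivan is affected so carries C and received c from Beatrice (cc), so Ivan is Cc.
Every other individual is either homozygous by phenotype or has at least one consistent homozygous assignment, so the count is 3.

3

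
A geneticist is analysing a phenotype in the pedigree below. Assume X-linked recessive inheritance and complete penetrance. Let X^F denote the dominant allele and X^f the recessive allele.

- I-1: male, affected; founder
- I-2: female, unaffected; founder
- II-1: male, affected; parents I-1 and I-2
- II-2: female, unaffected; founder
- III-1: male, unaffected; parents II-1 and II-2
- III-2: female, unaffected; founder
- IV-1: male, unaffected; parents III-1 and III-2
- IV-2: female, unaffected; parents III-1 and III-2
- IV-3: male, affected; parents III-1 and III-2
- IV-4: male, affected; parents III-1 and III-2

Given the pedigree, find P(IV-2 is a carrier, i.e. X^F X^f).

1/2

III-1 is unaffected, so III-1 is X^F Y.
III-2 is unaffected so carries F and passed f to IV-3 (X^f Y), so III-2 is X^F X^f.
Their cross gives offspring ratios 1/2 X^F X^F : 1/2 X^F X^f. Conditioning on IV-2 being unaffected, P(X^F X^f) = 1/2 / 1 = 1/2.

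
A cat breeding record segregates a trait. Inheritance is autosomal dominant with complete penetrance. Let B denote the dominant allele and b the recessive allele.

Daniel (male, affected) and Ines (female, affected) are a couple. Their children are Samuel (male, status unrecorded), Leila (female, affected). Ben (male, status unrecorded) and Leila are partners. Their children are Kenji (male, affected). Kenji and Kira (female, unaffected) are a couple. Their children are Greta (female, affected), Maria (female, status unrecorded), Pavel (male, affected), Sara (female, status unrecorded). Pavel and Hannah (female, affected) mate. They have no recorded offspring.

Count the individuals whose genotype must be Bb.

2

Obligate heterozygotes: Greta is affected so carries B and received b from Kira (bb), so Greta is Bb; Pavel is affected so carries B and received b from Kira (bb), so Pavel is Bb.
Every other individual is either homozygous by phenotype or has at least one consistent homozygous assignment, so the count is 2.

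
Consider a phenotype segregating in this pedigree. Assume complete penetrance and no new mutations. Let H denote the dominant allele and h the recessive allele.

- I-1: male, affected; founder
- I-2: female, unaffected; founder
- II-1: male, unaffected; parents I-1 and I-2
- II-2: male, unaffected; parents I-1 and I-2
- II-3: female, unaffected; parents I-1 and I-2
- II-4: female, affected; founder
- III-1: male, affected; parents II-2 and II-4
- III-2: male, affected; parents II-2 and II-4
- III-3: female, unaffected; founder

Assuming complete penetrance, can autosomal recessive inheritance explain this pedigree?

Yes

A consistent assignment under autosomal recessive exists: I-1 hh, I-2 HH, II-1 Hh, II-2 Hh, II-3 Hh, II-4 hh, III-1 hh, III-2 hh, III-3 HH.
In this assignment every recorded phenotype matches its genotype and every non-founder's genotype is obtainable from its parents' genotypes, so the pedigree is consistent.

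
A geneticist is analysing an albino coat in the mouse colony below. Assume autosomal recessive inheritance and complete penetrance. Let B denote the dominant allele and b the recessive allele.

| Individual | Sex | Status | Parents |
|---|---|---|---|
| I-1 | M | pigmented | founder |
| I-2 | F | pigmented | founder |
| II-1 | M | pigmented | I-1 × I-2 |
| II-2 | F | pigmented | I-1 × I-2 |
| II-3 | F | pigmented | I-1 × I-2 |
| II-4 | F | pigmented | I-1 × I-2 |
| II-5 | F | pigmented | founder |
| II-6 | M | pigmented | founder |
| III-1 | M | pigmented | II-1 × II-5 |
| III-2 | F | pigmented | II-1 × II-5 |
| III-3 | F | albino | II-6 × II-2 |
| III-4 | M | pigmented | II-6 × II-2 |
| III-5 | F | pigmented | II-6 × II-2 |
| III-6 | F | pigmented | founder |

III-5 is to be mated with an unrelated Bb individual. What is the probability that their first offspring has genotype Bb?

II-6 is pigmented so carries B and passed b to III-3 (bb), so II-6 is Bb.
II-2 is pigmented so carries B and passed b to III-3 (bb), so II-2 is Bb.
III-5 is a pigmented offspring of II-6 (Bb) × II-2 (Bb), whose cross gives 1/4 BB : 1/2 Bb : 1/4 bb; conditioning on being pigmented, III-5 is BB with probability 1/3, Bb with probability 2/3.
Summing over parental genotype combinations, P(offspring has genotype Bb) = 1/3·1/2 + 2/3·1/2 = 1/2.

1/2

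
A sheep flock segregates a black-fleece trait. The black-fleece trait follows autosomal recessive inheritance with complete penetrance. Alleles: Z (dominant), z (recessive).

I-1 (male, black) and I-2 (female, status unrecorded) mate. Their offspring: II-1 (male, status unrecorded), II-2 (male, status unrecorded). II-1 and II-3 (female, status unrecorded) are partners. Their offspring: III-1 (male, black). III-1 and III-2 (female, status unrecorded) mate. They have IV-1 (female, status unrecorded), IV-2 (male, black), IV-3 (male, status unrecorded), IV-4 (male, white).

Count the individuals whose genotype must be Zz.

2

Obligate heterozygotes: III-2 passed Z to IV-4 (Zz, whose z came from III-1) and passed z to IV-2 (zz), so III-2 is Zz; IV-4 is white so carries Z and received z from III-1 (zz), so IV-4 is Zz.
Every other individual is either homozygous by phenotype or has at least one consistent homozygous assignment, so the count is 2.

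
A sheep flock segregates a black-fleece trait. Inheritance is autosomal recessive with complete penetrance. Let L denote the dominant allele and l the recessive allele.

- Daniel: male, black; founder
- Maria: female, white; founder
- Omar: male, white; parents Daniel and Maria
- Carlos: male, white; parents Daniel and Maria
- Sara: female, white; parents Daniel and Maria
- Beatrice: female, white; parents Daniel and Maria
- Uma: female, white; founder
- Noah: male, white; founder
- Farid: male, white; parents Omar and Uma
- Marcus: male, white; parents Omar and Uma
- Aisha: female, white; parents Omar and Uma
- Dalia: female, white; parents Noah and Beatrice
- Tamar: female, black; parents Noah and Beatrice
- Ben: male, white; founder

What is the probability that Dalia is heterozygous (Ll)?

Noah is white so carries L and passed l to Tamar (ll), so Noah is Ll.
Beatrice is white so carries L and received l from Daniel (ll), so Beatrice is Ll.
Their cross gives offspring ratios 1/4 LL : 1/2 Ll : 1/4 ll. Conditioning on Dalia being white, P(Ll) = 1/2 / 3/4 = 2/3.

2/3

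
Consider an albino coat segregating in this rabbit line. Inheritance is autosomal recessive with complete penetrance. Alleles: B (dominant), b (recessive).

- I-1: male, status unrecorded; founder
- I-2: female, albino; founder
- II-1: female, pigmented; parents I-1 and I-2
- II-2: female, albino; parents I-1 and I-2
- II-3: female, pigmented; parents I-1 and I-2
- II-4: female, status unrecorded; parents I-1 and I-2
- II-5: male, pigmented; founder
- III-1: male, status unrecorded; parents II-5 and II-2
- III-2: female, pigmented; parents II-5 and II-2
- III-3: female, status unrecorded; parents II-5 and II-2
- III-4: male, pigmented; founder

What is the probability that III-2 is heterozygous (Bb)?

III-2 is pigmented so carries B and received b from II-2 (bb), so III-2 is Bb, giving P(Bb) = 1.

1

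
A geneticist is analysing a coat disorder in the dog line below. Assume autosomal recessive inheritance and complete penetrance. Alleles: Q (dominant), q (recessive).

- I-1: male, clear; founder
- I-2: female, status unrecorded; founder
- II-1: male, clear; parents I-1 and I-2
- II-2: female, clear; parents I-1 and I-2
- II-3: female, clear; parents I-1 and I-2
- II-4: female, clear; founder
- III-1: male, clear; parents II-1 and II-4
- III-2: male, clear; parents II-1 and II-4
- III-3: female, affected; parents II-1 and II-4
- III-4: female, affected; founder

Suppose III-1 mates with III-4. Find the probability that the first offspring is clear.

II-1 is clear so carries Q and passed q to III-3 (qq), so II-1 is Qq.
II-4 is clear so carries Q and passed q to III-3 (qq), so II-4 is Qq.
III-1 is a clear offspring of II-1 (Qq) × II-4 (Qq), whose cross gives 1/4 QQ : 1/2 Qq : 1/4 qq; conditioning on being clear, III-1 is QQ with probability 1/3, Qq with probability 2/3.
III-4 is affected, so III-4 is qq.
Summing over parental genotype combinations, P(offspring is clear) = 1/3·1 + 2/3·1/2 = 2/3.

2/3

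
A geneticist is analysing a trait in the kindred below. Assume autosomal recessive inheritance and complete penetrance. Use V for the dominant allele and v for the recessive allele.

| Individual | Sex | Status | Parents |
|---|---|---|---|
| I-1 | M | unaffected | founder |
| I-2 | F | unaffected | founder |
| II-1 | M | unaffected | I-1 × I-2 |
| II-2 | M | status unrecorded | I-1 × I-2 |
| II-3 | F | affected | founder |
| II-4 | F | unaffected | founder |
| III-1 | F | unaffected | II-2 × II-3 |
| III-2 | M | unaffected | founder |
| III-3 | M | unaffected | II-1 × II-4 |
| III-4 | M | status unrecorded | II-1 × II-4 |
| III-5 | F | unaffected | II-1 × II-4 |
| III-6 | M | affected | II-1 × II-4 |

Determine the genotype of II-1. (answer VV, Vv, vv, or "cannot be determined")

From phenotype alone, II-1 is VV or Vv.
II-1 is unaffected so carries V and passed v to III-6 (vv), so II-1 is Vv.

Vv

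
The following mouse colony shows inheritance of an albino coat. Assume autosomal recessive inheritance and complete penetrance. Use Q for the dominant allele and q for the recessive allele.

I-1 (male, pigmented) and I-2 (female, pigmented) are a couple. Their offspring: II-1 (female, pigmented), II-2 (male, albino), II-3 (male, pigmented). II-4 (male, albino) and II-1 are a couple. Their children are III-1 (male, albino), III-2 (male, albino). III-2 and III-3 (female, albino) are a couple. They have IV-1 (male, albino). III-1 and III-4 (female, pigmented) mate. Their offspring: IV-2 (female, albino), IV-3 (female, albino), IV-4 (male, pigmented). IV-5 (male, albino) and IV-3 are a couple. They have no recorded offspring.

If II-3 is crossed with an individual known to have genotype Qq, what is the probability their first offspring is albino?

I-1 is pigmented so carries Q and passed q to II-2 (qq), so I-1 is Qq.
I-2 is pigmented so carries Q and passed q to II-2 (qq), so I-2 is Qq.
II-3 is a pigmented offspring of I-1 (Qq) × I-2 (Qq), whose cross gives 1/4 QQ : 1/2 Qq : 1/4 qq; conditioning on being pigmented, II-3 is QQ with probability 1/3, Qq with probability 2/3.
Summing over parental genotype combinations, P(offspring is albino) = 2/3·1/4 = 1/6.

1/6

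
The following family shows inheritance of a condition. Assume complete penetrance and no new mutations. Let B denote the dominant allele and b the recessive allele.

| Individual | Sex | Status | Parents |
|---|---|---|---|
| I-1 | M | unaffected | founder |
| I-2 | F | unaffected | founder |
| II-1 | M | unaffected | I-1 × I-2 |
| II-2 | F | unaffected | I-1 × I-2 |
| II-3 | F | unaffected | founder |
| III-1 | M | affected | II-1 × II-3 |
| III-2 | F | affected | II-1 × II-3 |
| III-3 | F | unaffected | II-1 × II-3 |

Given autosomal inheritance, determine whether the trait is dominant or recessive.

II-1 and II-3 are both unaffected yet have an affected child III-1. Under dominance, an affected child requires at least one affected parent, so the trait cannot be dominant.

recessive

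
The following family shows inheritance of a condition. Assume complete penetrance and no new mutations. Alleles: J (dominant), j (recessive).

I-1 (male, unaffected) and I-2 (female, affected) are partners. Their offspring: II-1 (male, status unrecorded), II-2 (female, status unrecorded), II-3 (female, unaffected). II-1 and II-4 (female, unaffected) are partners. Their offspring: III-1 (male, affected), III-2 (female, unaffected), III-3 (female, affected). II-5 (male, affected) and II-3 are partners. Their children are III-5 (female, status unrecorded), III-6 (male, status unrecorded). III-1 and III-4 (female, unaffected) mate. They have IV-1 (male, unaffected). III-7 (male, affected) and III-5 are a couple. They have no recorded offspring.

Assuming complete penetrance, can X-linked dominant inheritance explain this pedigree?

No

Under X-linked dominant, III-1 (affected, male) cannot arise from II-1 (unrecorded) × II-4 (unaffected).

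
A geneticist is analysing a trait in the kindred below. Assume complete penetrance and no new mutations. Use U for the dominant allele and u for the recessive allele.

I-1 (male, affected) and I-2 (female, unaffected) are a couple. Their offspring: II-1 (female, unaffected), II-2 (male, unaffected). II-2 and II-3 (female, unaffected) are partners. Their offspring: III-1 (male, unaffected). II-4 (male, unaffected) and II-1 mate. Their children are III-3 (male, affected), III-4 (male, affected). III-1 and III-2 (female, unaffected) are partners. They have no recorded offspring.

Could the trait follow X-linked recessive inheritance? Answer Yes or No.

A consistent assignment under X-linked recessive exists: I-1 X^u Y, I-2 X^U X^U, II-1 X^U X^u, II-2 X^U Y, II-3 X^U X^U, II-4 X^U Y, III-1 X^U Y, III-2 X^U X^U, III-3 X^u Y, III-4 X^u Y.
In this assignment every recorded phenotype matches its genotype and every non-founder's genotype is obtainable from its parents' genotypes, so the pedigree is consistent.

Yes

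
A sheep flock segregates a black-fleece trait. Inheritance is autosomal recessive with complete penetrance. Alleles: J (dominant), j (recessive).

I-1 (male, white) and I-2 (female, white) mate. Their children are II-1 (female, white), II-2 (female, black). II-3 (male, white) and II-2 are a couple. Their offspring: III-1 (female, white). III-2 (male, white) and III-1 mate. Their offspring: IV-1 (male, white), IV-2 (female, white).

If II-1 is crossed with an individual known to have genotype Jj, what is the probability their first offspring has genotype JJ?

I-1 is white so carries J and passed j to II-2 (jj), so I-1 is Jj.
I-2 is white so carries J and passed j to II-2 (jj), so I-2 is Jj.
II-1 is a white offspring of I-1 (Jj) × I-2 (Jj), whose cross gives 1/4 JJ : 1/2 Jj : 1/4 jj; conditioning on being white, II-1 is JJ with probability 1/3, Jj with probability 2/3.
Summing over parental genotype combinations, P(offspring has genotype JJ) = 1/3·1/2 + 2/3·1/4 = 1/3.

1/3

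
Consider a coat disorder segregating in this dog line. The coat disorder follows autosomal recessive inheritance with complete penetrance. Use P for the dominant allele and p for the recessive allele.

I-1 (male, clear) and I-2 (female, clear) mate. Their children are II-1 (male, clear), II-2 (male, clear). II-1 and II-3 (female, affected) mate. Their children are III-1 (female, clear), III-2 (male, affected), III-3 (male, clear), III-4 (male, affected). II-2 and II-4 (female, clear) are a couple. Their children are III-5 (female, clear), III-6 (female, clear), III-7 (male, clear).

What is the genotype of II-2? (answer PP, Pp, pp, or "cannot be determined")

II-2's phenotype allows PP or Pp, and no parent or child forces a single allele at both positions; consistent genotype assignments exist with II-2 as PP or Pp.

cannot be determined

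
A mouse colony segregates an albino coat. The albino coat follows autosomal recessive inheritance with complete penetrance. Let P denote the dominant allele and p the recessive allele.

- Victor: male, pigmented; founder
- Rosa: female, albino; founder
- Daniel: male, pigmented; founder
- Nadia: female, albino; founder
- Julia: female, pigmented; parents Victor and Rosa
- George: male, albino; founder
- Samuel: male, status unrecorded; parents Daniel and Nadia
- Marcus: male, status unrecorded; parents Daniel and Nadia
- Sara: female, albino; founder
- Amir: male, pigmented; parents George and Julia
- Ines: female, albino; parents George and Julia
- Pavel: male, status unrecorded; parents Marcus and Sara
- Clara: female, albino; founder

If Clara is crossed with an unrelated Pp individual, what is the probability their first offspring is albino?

1/2

Clara is albino, so Clara is pp.
The cross gives 1/2 Pp : 1/2 pp, so P(offspring is albino) = 1/2.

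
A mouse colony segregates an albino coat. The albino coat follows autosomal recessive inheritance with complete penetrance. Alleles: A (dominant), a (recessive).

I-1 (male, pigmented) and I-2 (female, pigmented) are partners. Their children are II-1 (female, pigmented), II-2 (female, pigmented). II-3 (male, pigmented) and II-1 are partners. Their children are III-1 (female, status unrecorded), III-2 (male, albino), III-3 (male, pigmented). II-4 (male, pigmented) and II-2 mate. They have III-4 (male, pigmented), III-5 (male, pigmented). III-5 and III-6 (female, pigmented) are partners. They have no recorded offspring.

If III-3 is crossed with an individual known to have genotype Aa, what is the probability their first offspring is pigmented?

II-3 is pigmented so carries A and passed a to III-2 (aa), so II-3 is Aa.
II-1 is pigmented so carries A and passed a to III-2 (aa), so II-1 is Aa.
III-3 is a pigmented offspring of II-3 (Aa) × II-1 (Aa), whose cross gives 1/4 AA : 1/2 Aa : 1/4 aa; conditioning on being pigmented, III-3 is AA with probability 1/3, Aa with probability 2/3.
Summing over parental genotype combinations, P(offspring is pigmented) = 1/3·1 + 2/3·3/4 = 5/6.

5/6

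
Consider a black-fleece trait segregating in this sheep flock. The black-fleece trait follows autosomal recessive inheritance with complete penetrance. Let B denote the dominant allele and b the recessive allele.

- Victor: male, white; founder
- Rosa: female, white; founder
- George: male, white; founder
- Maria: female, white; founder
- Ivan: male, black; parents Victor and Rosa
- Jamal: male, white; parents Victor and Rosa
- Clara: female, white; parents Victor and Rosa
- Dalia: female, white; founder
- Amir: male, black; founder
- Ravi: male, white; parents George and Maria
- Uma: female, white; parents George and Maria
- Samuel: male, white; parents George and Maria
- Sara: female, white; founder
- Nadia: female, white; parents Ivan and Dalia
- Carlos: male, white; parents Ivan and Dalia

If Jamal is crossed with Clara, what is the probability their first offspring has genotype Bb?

Victor is white so carries B and passed b to Ivan (bb), so Victor is Bb.
Rosa is white so carries B and passed b to Ivan (bb), so Rosa is Bb.
Jamal is a white offspring of Victor (Bb) × Rosa (Bb), whose cross gives 1/4 BB : 1/2 Bb : 1/4 bb; conditioning on being white, Jamal is BB with probability 1/3, Bb with probability 2/3.
Clara is a white offspring of Victor (Bb) × Rosa (Bb), whose cross gives 1/4 BB : 1/2 Bb : 1/4 bb; conditioning on being white, Clara is BB with probability 1/3, Bb with probability 2/3.
Summing over parental genotype combinations, P(offspring has genotype Bb) = 2/9·1/2 + 2/9·1/2 + 4/9·1/2 = 4/9.

4/9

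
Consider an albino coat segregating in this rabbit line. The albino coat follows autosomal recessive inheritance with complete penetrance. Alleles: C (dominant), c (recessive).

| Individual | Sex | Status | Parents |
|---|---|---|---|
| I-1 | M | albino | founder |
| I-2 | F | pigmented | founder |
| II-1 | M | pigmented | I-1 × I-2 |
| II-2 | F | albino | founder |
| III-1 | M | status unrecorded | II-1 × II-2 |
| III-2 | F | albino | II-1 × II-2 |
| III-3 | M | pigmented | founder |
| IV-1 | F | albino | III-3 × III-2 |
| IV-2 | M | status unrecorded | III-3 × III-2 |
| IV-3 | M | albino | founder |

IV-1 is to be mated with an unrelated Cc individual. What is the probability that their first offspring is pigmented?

1/2

IV-1 is albino, so IV-1 is cc.
The cross gives 1/2 Cc : 1/2 cc, so P(offspring is pigmented) = 1/2.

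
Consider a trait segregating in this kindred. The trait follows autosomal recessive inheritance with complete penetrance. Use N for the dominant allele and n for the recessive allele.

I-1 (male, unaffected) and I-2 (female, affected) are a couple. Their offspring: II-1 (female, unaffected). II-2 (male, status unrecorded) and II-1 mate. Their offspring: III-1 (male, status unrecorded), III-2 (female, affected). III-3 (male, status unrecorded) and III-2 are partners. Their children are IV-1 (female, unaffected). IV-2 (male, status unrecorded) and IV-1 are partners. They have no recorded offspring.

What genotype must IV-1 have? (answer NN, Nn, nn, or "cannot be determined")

Nn

From phenotype alone, IV-1 is NN or Nn.
IV-1 is unaffected so carries N and received n from III-2 (nn), so IV-1 is Nn.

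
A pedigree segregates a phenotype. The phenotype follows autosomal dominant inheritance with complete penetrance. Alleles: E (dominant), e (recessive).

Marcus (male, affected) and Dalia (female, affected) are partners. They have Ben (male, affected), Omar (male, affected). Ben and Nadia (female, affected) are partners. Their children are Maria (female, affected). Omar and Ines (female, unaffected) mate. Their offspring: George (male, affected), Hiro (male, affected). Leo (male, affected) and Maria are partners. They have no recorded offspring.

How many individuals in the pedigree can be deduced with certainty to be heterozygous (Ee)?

Obligate heterozygotes: George is affected so carries E and received e from Ines (ee), so George is Ee; Hiro is affected so carries E and received e from Ines (ee), so Hiro is Ee.
Every other individual is either homozygous by phenotype or has at least one consistent homozygous assignment, so the count is 2.

2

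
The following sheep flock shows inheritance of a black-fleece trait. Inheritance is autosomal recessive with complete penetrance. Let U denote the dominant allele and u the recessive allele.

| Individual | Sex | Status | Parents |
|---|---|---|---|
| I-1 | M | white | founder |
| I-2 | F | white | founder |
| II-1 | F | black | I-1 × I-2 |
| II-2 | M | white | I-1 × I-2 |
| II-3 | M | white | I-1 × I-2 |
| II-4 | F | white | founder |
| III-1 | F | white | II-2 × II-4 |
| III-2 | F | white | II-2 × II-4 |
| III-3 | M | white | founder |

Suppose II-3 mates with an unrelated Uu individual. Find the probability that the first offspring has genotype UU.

1/3

I-1 is white so carries U and passed u to II-1 (uu), so I-1 is Uu.
I-2 is white so carries U and passed u to II-1 (uu), so I-2 is Uu.
II-3 is a white offspring of I-1 (Uu) × I-2 (Uu), whose cross gives 1/4 UU : 1/2 Uu : 1/4 uu; conditioning on being white, II-3 is UU with probability 1/3, Uu with probability 2/3.
Summing over parental genotype combinations, P(offspring has genotype UU) = 1/3·1/2 + 2/3·1/4 = 1/3.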